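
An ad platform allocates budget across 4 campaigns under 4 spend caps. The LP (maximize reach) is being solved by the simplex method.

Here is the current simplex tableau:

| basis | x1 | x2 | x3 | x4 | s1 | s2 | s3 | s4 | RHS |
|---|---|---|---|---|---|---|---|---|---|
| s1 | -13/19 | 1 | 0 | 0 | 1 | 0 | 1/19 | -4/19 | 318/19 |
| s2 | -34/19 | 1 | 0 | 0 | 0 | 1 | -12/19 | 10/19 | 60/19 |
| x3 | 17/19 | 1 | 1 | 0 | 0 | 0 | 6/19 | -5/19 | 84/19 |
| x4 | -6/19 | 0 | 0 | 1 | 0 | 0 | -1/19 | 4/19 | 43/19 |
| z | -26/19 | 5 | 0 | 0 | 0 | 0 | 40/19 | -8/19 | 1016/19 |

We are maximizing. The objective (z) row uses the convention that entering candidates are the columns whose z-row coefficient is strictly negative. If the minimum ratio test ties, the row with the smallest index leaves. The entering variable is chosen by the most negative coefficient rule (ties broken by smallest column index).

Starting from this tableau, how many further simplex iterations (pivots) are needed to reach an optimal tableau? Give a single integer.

pivot: x1 in, x3 out → z = 1024/17
pivot: s4 in, x4 out → z = 87
No improving column remains; optimal.

2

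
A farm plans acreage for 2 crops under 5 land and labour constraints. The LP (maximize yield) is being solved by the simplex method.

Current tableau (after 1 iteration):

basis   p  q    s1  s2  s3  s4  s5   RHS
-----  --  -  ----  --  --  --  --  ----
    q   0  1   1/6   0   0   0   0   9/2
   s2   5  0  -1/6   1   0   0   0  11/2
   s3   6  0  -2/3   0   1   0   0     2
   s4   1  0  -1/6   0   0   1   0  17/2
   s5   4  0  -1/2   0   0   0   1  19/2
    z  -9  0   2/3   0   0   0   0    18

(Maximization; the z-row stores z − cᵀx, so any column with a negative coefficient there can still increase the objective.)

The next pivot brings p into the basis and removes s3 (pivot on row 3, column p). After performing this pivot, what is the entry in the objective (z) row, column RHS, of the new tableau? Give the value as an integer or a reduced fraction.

21

Pivot element is row 3, column p: 6.
Normalize row 3: new (row 3, RHS) = 2/6 = 1/3.
z-row ← z-row − (-9)·(new row 3): 18 − (-9)·(1/3) = 21.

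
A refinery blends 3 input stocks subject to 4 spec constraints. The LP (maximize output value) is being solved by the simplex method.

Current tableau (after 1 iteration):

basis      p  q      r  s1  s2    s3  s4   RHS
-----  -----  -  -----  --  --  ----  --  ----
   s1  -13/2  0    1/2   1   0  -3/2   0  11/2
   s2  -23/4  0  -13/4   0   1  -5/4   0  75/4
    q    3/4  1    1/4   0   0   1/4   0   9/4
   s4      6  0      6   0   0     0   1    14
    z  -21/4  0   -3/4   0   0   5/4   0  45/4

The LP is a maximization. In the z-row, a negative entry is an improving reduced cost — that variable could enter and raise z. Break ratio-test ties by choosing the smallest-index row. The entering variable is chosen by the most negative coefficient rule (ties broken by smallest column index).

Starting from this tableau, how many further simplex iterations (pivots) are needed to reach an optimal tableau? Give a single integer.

1

pivot: p in, s4 out → z = 47/2
No improving column remains; optimal.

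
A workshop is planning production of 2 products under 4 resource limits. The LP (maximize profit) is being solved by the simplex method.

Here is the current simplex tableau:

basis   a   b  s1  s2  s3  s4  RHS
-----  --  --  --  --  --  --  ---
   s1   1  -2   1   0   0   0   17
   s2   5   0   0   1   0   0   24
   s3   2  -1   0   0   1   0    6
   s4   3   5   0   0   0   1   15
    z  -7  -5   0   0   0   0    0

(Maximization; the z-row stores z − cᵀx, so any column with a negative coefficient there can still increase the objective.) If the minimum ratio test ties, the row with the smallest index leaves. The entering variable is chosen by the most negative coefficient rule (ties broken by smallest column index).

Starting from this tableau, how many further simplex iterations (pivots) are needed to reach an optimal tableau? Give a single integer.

pivot: a in, s3 out → z = 21
pivot: b in, s4 out → z = 375/13
No improving column remains; optimal.

2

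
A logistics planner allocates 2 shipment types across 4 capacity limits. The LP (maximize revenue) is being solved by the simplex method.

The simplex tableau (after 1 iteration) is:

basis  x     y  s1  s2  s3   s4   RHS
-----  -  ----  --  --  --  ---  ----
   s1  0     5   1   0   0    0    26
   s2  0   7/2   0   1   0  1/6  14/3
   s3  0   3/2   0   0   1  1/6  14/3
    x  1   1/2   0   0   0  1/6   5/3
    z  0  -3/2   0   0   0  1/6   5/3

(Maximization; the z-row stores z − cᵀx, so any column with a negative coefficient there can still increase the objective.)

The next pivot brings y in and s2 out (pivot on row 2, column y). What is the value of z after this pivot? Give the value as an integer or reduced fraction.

Minimum ratio for y: (14/3)/(7/2) = 4/3.
z changes by −(z-row coeff of y)·ratio = −(-3/2)·(4/3) = 2.
New z = 5/3 + 2 = 11/3.

11/3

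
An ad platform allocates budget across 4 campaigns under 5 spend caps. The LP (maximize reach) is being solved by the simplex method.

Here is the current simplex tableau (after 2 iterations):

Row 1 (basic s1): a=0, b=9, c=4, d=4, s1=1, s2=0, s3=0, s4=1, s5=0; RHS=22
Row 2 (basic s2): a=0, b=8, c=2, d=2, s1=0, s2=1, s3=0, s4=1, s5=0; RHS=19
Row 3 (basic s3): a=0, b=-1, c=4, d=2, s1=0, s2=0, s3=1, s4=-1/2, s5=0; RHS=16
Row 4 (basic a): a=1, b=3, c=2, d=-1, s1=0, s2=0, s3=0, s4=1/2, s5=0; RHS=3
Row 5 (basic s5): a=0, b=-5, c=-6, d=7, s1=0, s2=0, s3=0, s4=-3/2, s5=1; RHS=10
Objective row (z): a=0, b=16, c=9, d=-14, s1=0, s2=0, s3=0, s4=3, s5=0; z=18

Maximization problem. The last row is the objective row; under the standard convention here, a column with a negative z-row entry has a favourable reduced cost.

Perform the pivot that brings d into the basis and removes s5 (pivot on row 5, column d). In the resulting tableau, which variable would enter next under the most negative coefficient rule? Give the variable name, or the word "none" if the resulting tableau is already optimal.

c

Pivot element 7. New z-row = old z-row − (-14)·(row 5/7).
Updated z-row coefficients: a: 0, b: 6, c: -3, d: 0, s1: 0, s2: 0, s3: 0, s4: 0, s5: 2.
The most negative is -3 in column c, so c would enter next.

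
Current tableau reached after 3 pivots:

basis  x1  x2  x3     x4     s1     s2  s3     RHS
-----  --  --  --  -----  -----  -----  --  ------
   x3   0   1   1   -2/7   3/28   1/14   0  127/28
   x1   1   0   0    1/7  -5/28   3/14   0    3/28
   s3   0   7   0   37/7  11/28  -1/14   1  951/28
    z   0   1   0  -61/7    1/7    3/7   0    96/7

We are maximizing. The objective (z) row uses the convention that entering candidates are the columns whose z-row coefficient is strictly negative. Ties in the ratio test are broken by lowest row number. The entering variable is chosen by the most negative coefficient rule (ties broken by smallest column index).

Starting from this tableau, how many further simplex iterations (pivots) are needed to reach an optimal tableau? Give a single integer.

2

pivot: x4 in, x1 out → z = 81/4
pivot: s1 in, s3 out → z = 1857/28
No improving column remains; optimal.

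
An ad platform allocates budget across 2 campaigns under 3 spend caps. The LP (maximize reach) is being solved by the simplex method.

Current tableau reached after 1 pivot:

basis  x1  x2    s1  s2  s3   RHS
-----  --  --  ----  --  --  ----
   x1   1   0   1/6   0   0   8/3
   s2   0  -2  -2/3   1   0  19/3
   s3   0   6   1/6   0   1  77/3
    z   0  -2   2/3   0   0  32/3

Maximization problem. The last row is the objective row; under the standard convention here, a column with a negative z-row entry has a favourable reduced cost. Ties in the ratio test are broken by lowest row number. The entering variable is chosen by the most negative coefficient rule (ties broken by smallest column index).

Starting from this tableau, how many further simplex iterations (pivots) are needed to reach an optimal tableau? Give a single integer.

1

pivot: x2 in, s3 out → z = 173/9
No improving column remains; optimal.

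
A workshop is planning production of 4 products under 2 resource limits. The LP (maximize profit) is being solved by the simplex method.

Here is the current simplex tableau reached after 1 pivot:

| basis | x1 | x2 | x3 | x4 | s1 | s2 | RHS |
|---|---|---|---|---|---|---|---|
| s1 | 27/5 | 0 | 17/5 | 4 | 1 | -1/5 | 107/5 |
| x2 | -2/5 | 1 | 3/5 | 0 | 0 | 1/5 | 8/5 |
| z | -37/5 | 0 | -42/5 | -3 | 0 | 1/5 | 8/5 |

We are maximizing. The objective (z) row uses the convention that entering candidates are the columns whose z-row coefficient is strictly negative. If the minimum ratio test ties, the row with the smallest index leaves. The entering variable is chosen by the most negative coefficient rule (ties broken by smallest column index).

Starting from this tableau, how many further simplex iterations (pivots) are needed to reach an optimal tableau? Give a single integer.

pivot: x3 in, x2 out → z = 24
pivot: x1 in, s1 out → z = 1033/23
No improving column remains; optimal.

2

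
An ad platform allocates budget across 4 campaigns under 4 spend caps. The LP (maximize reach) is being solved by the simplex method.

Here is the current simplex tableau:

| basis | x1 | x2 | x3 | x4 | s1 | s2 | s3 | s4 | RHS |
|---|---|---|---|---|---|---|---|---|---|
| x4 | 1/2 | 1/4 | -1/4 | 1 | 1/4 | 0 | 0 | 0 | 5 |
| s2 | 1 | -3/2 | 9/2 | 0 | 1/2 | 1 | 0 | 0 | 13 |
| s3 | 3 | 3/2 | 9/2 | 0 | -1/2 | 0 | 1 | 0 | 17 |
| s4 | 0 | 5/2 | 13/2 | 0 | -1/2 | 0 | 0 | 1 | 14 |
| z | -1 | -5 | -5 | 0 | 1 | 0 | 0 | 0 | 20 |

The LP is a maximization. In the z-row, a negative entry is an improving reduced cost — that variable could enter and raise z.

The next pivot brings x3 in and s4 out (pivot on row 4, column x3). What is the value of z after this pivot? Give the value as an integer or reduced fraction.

400/13

Minimum ratio for x3: 14/(13/2) = 28/13.
z changes by −(z-row coeff of x3)·ratio = −(-5)·(28/13) = 140/13.
New z = 20 + (140/13) = 400/13.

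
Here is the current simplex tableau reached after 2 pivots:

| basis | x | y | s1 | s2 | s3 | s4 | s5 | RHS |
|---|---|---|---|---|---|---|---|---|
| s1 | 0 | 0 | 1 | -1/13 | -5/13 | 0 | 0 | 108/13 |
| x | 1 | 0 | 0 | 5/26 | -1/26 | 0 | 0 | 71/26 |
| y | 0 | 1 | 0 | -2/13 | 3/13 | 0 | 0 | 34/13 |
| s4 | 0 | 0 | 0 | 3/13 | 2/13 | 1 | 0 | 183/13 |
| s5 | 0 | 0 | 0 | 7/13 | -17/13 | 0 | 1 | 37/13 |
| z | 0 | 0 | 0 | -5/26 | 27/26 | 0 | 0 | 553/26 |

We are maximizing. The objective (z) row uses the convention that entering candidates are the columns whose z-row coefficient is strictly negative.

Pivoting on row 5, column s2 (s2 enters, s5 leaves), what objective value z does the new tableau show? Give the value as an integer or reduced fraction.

Minimum ratio for s2: (37/13)/(7/13) = 37/7.
z changes by −(z-row coeff of s2)·ratio = −(-5/26)·(37/7) = 185/182.
New z = 553/26 + (185/182) = 156/7.

156/7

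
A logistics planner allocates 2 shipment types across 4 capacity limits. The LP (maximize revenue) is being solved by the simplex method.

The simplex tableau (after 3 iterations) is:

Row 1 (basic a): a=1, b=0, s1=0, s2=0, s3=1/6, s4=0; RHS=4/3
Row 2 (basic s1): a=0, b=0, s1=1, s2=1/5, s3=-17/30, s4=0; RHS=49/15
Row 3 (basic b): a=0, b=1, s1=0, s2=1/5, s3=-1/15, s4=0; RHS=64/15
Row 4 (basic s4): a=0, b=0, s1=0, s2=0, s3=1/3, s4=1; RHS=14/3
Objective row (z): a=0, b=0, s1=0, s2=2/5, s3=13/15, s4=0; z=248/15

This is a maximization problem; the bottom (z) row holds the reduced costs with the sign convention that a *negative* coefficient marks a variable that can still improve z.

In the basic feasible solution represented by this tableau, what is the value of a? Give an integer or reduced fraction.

4/3

a is basic (row 1); its value is the RHS of that row: 4/3.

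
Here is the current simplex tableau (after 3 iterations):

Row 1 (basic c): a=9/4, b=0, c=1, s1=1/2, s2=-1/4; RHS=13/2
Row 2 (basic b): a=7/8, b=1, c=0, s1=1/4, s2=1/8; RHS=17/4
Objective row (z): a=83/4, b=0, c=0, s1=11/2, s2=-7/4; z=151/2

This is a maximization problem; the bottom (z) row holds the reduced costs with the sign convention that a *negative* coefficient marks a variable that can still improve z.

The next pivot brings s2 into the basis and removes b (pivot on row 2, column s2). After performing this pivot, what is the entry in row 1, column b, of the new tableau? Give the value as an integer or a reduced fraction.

Pivot element is row 2, column s2: 1/8.
Normalize row 2: new (row 2, b) = 1/(1/8) = 8.
row 1 ← row 1 − (-1/4)·(new row 2): 0 − (-1/4)·8 = 2.

2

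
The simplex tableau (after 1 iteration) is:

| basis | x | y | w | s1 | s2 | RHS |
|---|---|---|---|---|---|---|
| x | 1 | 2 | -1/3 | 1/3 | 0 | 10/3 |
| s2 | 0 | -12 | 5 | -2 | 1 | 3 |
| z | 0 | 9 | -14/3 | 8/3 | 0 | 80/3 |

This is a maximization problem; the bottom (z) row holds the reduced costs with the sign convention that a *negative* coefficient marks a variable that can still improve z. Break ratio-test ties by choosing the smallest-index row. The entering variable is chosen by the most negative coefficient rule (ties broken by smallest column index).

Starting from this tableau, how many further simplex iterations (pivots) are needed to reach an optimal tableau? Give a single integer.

pivot: w in, s2 out → z = 442/15
pivot: y in, x out → z = 647/18
No improving column remains; optimal.

2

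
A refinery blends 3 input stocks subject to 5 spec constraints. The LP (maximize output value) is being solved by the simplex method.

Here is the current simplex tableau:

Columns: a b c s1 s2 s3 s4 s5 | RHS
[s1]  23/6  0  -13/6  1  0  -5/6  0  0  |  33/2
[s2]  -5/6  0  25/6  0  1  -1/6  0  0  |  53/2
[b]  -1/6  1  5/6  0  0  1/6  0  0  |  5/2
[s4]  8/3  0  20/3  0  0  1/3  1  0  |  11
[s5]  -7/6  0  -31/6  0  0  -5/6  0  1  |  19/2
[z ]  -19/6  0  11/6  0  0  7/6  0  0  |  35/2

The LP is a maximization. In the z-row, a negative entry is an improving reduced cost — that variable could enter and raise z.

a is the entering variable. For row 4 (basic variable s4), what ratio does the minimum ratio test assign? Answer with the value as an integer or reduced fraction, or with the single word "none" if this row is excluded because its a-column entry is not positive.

Ratio = RHS / (a entry) = 11 / (8/3) = 33/8.

33/8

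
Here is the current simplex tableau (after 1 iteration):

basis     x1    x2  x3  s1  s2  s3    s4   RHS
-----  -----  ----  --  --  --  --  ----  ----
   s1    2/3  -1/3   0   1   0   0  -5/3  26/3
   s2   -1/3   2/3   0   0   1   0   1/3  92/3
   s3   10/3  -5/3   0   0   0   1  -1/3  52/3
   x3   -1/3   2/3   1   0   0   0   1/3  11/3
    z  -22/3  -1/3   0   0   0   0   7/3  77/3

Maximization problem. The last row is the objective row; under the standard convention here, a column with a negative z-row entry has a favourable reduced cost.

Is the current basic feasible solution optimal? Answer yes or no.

Column x1 has objective-row coefficient -22/3, which is negative; an improving pivot exists, so not yet optimal.

no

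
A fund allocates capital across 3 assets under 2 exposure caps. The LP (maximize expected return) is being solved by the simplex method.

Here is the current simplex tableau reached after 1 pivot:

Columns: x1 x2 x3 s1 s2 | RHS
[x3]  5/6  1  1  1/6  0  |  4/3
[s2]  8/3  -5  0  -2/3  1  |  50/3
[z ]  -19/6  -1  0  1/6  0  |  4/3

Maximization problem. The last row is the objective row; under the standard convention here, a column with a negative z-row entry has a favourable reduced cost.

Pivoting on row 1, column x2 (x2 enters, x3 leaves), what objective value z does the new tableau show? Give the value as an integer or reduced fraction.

8/3

Minimum ratio for x2: (4/3)/1 = 4/3.
z changes by −(z-row coeff of x2)·ratio = −(-1)·(4/3) = 4/3.
New z = 4/3 + (4/3) = 8/3.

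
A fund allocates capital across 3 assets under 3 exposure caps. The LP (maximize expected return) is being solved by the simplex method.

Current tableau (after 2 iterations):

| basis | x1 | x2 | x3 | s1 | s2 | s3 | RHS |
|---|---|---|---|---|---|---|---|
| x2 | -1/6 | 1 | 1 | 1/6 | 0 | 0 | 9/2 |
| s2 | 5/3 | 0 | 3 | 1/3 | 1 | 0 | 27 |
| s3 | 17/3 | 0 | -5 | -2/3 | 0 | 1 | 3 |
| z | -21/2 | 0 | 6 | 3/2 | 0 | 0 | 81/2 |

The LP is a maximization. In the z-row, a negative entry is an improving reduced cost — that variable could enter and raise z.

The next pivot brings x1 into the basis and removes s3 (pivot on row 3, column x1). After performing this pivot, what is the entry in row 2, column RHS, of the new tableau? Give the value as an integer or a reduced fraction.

444/17

Pivot element is row 3, column x1: 17/3.
Normalize row 3: new (row 3, RHS) = 3/(17/3) = 9/17.
row 2 ← row 2 − (5/3)·(new row 3): 27 − (5/3)·(9/17) = 444/17.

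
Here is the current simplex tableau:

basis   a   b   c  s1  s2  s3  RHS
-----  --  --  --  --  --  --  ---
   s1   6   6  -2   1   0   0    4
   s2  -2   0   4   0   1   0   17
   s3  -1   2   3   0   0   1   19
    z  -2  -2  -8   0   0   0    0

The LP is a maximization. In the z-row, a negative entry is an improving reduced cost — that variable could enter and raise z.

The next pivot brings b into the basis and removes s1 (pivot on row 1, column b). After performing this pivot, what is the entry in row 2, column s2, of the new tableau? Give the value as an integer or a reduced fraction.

1

Pivot element is row 1, column b: 6.
Normalize row 1: new (row 1, s2) = 0/6 = 0.
row 2 ← row 2 − 0·(new row 1): 1 − 0·0 = 1.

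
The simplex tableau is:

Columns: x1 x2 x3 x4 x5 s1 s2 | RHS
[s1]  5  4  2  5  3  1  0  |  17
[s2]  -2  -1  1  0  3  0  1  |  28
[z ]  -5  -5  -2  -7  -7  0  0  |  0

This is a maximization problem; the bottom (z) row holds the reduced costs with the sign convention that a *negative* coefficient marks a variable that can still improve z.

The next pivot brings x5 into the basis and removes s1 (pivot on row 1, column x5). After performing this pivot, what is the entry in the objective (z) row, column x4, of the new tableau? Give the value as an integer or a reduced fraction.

Pivot element is row 1, column x5: 3.
Normalize row 1: new (row 1, x4) = 5/3 = 5/3.
z-row ← z-row − (-7)·(new row 1): -7 − (-7)·(5/3) = 14/3.

14/3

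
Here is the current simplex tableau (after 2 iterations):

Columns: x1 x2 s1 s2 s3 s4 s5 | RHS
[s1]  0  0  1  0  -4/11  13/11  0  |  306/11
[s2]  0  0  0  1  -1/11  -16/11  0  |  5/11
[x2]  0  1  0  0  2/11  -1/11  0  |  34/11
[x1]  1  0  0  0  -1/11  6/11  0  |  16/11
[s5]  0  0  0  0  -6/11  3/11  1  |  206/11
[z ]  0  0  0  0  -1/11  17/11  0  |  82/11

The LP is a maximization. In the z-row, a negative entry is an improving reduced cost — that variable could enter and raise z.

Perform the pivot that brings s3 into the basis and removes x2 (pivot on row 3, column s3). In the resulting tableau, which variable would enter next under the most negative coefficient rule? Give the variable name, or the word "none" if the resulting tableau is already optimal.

Pivot element 2/11. New z-row = old z-row − (-1/11)·(row 3/(2/11)).
Updated z-row coefficients: x1: 0, x2: 1/2, s1: 0, s2: 0, s3: 0, s4: 3/2, s5: 0.
No coefficient is strictly negative; the tableau after this pivot is optimal.

none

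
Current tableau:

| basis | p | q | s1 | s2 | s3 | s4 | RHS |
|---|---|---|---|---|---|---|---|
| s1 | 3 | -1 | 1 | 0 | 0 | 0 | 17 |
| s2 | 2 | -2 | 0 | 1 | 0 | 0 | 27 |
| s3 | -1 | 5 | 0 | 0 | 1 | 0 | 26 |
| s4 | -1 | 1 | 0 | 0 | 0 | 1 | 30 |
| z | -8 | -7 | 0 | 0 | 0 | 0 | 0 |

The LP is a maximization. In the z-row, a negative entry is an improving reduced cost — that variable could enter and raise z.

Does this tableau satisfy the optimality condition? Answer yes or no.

Column p has objective-row coefficient -8, which is negative; an improving pivot exists, so not yet optimal.

no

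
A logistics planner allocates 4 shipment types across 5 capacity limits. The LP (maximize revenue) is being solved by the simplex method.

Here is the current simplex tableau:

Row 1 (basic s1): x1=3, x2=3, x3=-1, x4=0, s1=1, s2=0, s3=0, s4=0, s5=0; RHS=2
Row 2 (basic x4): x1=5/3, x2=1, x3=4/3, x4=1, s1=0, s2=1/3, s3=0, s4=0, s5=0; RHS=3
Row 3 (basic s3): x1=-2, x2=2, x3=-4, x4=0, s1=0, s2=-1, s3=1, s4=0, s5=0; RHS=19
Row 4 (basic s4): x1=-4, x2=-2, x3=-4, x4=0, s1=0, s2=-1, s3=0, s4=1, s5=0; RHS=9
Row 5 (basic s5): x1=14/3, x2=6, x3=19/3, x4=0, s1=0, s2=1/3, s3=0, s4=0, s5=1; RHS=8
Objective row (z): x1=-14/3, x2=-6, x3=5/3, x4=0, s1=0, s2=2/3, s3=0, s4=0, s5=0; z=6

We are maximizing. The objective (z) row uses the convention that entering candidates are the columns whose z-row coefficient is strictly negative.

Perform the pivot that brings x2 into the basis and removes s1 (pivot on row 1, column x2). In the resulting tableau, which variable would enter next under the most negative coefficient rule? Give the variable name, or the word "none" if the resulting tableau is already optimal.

Pivot element 3. New z-row = old z-row − (-6)·(row 1/3).
Updated z-row coefficients: x1: 4/3, x2: 0, x3: -1/3, x4: 0, s1: 2, s2: 2/3, s3: 0, s4: 0, s5: 0.
The most negative is -1/3 in column x3, so x3 would enter next.

x3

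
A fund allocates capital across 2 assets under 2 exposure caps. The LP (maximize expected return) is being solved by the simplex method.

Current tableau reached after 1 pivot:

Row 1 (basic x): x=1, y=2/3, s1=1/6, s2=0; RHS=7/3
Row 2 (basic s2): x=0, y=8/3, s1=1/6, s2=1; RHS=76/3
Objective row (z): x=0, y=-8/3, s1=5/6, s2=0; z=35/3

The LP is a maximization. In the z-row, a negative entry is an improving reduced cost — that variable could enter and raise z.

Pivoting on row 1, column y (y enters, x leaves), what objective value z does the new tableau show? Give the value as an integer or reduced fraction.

Minimum ratio for y: (7/3)/(2/3) = 7/2.
z changes by −(z-row coeff of y)·ratio = −(-8/3)·(7/2) = 28/3.
New z = 35/3 + (28/3) = 21.

21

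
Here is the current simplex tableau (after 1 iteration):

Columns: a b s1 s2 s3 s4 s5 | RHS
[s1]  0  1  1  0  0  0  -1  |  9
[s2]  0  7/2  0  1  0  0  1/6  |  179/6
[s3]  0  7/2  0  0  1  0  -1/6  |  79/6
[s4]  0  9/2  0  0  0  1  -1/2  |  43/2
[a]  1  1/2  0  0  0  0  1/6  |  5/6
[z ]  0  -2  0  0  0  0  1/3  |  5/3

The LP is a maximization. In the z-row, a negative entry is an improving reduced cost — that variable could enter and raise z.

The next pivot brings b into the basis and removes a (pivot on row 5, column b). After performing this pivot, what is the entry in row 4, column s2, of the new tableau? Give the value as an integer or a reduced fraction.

Pivot element is row 5, column b: 1/2.
Normalize row 5: new (row 5, s2) = 0/(1/2) = 0.
row 4 ← row 4 − (9/2)·(new row 5): 0 − (9/2)·0 = 0.

0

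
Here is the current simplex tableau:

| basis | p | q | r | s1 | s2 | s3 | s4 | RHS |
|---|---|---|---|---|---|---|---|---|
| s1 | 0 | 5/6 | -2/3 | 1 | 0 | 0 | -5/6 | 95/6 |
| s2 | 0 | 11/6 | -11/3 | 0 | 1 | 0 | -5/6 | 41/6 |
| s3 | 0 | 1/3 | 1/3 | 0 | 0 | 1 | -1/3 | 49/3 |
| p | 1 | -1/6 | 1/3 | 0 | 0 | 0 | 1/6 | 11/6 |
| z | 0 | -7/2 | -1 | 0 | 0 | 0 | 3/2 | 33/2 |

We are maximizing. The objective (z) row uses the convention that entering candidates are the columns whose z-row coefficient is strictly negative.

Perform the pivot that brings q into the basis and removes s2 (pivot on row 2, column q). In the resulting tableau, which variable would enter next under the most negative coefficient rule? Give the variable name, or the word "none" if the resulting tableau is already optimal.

Pivot element 11/6. New z-row = old z-row − (-7/2)·(row 2/(11/6)).
Updated z-row coefficients: p: 0, q: 0, r: -8, s1: 0, s2: 21/11, s3: 0, s4: -1/11.
The most negative is -8 in column r, so r would enter next.

r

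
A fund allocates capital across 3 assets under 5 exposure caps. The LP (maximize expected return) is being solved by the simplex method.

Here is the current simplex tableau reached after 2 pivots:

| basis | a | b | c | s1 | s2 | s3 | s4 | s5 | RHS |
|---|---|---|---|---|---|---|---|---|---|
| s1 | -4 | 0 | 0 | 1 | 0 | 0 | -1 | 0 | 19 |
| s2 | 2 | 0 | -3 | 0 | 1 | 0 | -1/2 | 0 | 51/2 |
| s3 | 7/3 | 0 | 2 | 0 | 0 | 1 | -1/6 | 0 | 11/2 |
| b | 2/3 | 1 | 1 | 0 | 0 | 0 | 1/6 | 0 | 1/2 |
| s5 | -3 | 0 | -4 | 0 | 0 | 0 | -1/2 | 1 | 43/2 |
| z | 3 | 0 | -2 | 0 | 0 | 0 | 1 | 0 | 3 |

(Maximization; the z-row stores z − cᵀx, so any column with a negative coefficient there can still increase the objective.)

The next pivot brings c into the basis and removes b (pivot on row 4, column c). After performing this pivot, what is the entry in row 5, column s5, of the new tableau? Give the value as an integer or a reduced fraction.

1

Pivot element is row 4, column c: 1.
Normalize row 4: new (row 4, s5) = 0/1 = 0.
row 5 ← row 5 − (-4)·(new row 4): 1 − (-4)·0 = 1.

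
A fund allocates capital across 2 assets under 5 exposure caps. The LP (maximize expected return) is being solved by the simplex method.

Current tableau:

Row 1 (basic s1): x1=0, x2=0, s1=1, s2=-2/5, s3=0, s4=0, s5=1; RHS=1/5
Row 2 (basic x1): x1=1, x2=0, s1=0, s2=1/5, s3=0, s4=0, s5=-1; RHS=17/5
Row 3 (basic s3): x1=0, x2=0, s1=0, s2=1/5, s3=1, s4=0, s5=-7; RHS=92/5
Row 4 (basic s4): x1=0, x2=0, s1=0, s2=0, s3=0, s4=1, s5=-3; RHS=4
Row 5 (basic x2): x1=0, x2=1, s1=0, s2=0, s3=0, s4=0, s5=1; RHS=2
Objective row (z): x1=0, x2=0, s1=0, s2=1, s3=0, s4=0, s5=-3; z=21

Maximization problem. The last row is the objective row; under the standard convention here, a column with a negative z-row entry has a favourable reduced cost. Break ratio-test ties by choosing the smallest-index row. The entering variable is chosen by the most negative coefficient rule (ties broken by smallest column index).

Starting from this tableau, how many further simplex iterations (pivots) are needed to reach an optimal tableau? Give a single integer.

pivot: s5 in, s1 out → z = 108/5
pivot: s2 in, x2 out → z = 45/2
No improving column remains; optimal.

2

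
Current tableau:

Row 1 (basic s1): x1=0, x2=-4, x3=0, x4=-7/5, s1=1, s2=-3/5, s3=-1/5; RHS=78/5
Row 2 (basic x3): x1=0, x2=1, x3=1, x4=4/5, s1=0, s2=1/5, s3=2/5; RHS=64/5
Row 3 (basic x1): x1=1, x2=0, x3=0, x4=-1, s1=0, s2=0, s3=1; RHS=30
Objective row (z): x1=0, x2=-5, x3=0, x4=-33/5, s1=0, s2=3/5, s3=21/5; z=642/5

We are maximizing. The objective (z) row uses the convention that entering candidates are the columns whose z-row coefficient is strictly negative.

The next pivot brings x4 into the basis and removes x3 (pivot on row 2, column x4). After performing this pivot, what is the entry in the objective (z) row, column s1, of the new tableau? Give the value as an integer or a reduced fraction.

Pivot element is row 2, column x4: 4/5.
Normalize row 2: new (row 2, s1) = 0/(4/5) = 0.
z-row ← z-row − (-33/5)·(new row 2): 0 − (-33/5)·0 = 0.

0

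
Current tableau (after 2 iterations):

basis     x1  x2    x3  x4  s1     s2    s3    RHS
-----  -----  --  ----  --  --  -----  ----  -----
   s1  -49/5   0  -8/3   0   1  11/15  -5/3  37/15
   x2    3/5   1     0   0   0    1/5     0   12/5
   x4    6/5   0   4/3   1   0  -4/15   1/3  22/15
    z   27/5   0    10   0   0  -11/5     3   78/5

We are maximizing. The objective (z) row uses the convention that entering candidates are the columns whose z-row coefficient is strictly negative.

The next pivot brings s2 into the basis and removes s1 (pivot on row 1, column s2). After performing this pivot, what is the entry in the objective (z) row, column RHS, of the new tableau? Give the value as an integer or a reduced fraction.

23

Pivot element is row 1, column s2: 11/15.
Normalize row 1: new (row 1, RHS) = (37/15)/(11/15) = 37/11.
z-row ← z-row − (-11/5)·(new row 1): 78/5 − (-11/5)·(37/11) = 23.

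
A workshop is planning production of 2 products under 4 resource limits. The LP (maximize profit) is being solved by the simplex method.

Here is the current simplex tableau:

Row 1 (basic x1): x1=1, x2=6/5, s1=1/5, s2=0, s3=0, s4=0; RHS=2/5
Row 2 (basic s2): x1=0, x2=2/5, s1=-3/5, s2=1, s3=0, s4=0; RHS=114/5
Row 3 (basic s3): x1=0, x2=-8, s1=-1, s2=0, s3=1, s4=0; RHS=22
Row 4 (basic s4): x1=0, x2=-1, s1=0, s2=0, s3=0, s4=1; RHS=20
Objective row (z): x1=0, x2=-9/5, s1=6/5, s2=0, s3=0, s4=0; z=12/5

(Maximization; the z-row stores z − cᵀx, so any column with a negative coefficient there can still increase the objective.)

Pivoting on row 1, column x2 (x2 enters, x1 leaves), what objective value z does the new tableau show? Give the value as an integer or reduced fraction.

3

Minimum ratio for x2: (2/5)/(6/5) = 1/3.
z changes by −(z-row coeff of x2)·ratio = −(-9/5)·(1/3) = 3/5.
New z = 12/5 + (3/5) = 3.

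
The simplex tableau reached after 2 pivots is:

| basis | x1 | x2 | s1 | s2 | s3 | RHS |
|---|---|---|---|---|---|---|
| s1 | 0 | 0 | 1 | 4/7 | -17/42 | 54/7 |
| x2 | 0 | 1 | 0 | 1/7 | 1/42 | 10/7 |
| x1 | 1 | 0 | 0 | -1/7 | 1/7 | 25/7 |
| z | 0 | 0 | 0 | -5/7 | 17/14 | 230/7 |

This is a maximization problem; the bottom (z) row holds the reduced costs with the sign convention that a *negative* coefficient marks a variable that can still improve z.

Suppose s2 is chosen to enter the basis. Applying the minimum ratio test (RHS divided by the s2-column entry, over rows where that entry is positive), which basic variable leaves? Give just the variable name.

x2

Ratios: row 1 (s1): (54/7)/(4/7) = 27/2; row 2 (x2): (10/7)/(1/7) = 10; row 3 (x1): entry -1/7 ≤ 0, skip.
Minimum ratio 10 is in the x2 row, so x2 leaves.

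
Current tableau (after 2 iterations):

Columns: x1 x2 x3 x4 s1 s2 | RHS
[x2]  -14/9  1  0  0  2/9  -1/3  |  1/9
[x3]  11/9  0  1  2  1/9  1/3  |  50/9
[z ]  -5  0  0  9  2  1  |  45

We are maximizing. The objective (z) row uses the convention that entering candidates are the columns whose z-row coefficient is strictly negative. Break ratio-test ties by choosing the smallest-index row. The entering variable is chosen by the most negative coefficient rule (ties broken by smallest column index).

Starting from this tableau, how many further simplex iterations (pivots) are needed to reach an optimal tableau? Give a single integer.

1

pivot: x1 in, x3 out → z = 745/11
No improving column remains; optimal.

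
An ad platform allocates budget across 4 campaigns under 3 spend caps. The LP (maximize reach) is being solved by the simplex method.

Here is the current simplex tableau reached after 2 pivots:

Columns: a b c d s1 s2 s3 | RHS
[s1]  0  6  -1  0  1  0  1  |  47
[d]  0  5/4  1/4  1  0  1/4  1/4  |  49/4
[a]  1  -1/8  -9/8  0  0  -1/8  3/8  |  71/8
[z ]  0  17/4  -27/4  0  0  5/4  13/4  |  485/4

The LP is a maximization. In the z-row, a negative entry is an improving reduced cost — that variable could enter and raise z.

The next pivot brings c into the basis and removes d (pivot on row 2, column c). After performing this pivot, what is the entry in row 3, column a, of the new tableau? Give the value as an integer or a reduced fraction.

1

Pivot element is row 2, column c: 1/4.
Normalize row 2: new (row 2, a) = 0/(1/4) = 0.
row 3 ← row 3 − (-9/8)·(new row 2): 1 − (-9/8)·0 = 1.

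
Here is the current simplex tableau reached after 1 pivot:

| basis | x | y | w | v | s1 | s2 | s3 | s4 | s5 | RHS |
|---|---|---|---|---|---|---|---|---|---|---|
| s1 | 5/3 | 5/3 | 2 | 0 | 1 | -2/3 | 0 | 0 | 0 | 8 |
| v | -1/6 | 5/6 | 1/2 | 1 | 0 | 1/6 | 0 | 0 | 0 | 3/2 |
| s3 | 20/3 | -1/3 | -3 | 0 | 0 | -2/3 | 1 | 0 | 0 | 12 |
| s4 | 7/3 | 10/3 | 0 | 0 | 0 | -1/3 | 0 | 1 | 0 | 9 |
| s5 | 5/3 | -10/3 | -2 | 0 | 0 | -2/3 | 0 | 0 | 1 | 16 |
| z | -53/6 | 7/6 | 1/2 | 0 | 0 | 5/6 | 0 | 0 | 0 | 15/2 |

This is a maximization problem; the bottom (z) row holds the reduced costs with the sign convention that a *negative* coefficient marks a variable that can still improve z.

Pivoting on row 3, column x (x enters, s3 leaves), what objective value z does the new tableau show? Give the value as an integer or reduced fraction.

117/5

Minimum ratio for x: 12/(20/3) = 9/5.
z changes by −(z-row coeff of x)·ratio = −(-53/6)·(9/5) = 159/10.
New z = 15/2 + (159/10) = 117/5.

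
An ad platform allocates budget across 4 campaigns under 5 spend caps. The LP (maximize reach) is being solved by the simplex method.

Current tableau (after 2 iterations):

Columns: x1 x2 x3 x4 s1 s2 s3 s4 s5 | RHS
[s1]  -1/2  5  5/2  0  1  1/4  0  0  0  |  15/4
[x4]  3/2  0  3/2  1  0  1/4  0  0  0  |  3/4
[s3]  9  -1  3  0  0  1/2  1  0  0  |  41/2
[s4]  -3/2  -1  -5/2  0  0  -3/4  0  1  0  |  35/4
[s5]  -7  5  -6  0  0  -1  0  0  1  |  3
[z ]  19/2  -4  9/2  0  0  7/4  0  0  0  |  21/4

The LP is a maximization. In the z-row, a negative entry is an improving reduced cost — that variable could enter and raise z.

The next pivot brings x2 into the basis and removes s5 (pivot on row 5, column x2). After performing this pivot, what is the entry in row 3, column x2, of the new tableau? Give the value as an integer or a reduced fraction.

Pivot element is row 5, column x2: 5.
Normalize row 5: new (row 5, x2) = 5/5 = 1.
row 3 ← row 3 − (-1)·(new row 5): -1 − (-1)·1 = 0.

0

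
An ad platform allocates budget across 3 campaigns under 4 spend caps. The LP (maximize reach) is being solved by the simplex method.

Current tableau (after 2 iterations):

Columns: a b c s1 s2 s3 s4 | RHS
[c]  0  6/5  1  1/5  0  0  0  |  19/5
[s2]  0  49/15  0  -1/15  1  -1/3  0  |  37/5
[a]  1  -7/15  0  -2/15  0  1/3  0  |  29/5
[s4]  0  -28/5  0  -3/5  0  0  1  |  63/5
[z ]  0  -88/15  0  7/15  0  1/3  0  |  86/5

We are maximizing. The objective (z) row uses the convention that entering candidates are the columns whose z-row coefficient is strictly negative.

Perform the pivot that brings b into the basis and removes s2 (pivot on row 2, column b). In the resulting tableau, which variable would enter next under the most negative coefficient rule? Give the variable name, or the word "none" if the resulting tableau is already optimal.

Pivot element 49/15. New z-row = old z-row − (-88/15)·(row 2/(49/15)).
Updated z-row coefficients: a: 0, b: 0, c: 0, s1: 17/49, s2: 88/49, s3: -13/49, s4: 0.
The most negative is -13/49 in column s3, so s3 would enter next.

s3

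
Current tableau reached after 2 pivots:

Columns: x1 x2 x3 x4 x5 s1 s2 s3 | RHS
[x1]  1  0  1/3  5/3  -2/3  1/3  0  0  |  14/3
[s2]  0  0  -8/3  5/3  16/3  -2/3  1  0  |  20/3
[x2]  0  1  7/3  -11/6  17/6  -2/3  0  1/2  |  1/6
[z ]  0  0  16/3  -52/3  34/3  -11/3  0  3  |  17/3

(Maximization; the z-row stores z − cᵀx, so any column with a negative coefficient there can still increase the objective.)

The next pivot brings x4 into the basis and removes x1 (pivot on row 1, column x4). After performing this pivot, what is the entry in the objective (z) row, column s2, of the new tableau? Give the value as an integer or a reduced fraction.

0

Pivot element is row 1, column x4: 5/3.
Normalize row 1: new (row 1, s2) = 0/(5/3) = 0.
z-row ← z-row − (-52/3)·(new row 1): 0 − (-52/3)·0 = 0.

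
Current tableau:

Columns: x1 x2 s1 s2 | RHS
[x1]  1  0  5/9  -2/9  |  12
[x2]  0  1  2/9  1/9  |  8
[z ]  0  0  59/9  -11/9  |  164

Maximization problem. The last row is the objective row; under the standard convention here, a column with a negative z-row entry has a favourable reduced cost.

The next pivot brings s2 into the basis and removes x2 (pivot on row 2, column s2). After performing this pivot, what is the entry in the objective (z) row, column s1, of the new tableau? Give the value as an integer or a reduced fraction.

9

Pivot element is row 2, column s2: 1/9.
Normalize row 2: new (row 2, s1) = (2/9)/(1/9) = 2.
z-row ← z-row − (-11/9)·(new row 2): 59/9 − (-11/9)·2 = 9.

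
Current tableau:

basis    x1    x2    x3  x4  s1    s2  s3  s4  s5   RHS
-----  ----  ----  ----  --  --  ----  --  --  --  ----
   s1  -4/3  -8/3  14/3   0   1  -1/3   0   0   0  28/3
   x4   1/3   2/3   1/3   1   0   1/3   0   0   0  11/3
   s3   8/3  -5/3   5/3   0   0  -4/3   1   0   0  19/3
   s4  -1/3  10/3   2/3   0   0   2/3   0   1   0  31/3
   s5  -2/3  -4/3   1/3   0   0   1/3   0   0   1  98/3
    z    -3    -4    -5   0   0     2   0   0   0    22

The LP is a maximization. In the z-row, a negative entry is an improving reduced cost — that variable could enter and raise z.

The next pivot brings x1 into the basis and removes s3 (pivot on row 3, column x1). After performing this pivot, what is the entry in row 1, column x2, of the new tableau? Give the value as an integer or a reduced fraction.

-7/2

Pivot element is row 3, column x1: 8/3.
Normalize row 3: new (row 3, x2) = (-5/3)/(8/3) = -5/8.
row 1 ← row 1 − (-4/3)·(new row 3): -8/3 − (-4/3)·(-5/8) = -7/2.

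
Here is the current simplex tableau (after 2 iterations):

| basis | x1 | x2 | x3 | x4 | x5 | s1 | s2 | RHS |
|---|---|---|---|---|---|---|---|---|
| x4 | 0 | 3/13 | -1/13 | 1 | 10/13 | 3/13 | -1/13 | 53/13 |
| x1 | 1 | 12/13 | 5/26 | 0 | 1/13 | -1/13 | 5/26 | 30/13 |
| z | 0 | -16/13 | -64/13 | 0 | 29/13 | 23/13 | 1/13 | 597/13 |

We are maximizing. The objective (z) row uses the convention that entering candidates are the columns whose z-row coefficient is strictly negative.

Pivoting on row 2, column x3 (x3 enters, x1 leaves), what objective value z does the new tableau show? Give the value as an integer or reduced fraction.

Minimum ratio for x3: (30/13)/(5/26) = 12.
z changes by −(z-row coeff of x3)·ratio = −(-64/13)·12 = 768/13.
New z = 597/13 + (768/13) = 105.

105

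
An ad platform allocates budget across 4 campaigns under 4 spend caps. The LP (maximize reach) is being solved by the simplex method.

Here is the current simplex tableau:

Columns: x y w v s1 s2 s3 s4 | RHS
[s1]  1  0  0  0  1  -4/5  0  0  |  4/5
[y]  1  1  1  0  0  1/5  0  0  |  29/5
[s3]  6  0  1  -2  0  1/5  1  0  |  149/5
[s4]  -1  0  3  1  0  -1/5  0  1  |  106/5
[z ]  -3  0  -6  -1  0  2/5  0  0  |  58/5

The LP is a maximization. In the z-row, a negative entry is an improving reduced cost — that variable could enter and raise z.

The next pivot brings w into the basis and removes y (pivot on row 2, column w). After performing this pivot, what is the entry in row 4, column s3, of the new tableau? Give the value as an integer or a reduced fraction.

Pivot element is row 2, column w: 1.
Normalize row 2: new (row 2, s3) = 0/1 = 0.
row 4 ← row 4 − 3·(new row 2): 0 − 3·0 = 0.

0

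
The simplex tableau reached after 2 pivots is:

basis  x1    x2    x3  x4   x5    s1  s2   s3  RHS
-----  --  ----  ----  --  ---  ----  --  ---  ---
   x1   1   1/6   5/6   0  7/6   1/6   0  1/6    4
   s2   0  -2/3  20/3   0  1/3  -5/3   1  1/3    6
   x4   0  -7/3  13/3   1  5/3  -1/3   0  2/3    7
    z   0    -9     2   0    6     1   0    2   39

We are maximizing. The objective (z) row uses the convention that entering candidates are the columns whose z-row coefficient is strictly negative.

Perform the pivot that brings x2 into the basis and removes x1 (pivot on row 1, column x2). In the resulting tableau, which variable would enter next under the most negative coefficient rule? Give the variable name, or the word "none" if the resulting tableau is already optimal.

Pivot element 1/6. New z-row = old z-row − (-9)·(row 1/(1/6)).
Updated z-row coefficients: x1: 54, x2: 0, x3: 47, x4: 0, x5: 69, s1: 10, s2: 0, s3: 11.
No coefficient is strictly negative; the tableau after this pivot is optimal.

none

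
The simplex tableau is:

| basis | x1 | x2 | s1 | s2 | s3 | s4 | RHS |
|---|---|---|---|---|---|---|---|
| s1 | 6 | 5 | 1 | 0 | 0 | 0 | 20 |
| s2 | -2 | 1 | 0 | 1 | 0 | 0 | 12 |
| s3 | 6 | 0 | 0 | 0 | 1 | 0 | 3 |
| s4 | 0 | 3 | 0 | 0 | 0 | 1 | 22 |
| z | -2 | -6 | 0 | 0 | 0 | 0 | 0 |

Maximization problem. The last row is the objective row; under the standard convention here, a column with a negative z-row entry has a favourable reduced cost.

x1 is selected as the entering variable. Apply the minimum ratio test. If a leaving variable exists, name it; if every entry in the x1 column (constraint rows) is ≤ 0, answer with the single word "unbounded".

s3

Ratios: row 1 (s1): 20/6 = 10/3; row 2 (s2): entry -2 ≤ 0, skip; row 3 (s3): 3/6 = 1/2; row 4 (s4): entry 0 ≤ 0, skip.
Minimum ratio is in the s3 row, so s3 leaves.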